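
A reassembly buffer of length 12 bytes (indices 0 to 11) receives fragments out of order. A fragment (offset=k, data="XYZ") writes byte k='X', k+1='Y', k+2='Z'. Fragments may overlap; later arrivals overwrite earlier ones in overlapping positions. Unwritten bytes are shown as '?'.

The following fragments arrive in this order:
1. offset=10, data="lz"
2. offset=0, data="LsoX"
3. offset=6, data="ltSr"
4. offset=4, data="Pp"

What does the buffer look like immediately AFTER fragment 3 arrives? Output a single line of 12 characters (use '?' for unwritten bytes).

Answer: LsoX??ltSrlz

Derivation:
Fragment 1: offset=10 data="lz" -> buffer=??????????lz
Fragment 2: offset=0 data="LsoX" -> buffer=LsoX??????lz
Fragment 3: offset=6 data="ltSr" -> buffer=LsoX??ltSrlz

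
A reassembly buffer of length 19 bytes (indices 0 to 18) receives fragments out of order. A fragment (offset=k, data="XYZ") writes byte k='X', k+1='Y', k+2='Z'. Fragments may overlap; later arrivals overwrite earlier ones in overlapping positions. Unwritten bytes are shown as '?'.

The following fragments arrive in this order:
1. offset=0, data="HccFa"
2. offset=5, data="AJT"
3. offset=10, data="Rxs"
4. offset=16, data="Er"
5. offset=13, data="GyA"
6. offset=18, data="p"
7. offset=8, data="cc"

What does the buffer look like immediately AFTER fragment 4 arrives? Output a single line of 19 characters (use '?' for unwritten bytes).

Answer: HccFaAJT??Rxs???Er?

Derivation:
Fragment 1: offset=0 data="HccFa" -> buffer=HccFa??????????????
Fragment 2: offset=5 data="AJT" -> buffer=HccFaAJT???????????
Fragment 3: offset=10 data="Rxs" -> buffer=HccFaAJT??Rxs??????
Fragment 4: offset=16 data="Er" -> buffer=HccFaAJT??Rxs???Er?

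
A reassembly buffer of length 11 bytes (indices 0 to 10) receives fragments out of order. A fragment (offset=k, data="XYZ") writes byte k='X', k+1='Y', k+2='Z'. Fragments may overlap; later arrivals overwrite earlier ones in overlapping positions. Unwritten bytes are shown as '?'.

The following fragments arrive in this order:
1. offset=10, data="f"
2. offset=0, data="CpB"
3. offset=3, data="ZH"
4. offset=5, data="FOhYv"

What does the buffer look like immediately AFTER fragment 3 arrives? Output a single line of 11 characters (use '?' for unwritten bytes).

Answer: CpBZH?????f

Derivation:
Fragment 1: offset=10 data="f" -> buffer=??????????f
Fragment 2: offset=0 data="CpB" -> buffer=CpB???????f
Fragment 3: offset=3 data="ZH" -> buffer=CpBZH?????f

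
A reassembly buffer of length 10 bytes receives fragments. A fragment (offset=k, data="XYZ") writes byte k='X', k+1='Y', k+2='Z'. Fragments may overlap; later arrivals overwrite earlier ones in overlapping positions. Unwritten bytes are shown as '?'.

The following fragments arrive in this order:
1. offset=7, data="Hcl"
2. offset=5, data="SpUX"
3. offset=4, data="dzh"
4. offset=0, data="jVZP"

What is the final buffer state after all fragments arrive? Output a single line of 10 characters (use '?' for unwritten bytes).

Answer: jVZPdzhUXl

Derivation:
Fragment 1: offset=7 data="Hcl" -> buffer=???????Hcl
Fragment 2: offset=5 data="SpUX" -> buffer=?????SpUXl
Fragment 3: offset=4 data="dzh" -> buffer=????dzhUXl
Fragment 4: offset=0 data="jVZP" -> buffer=jVZPdzhUXl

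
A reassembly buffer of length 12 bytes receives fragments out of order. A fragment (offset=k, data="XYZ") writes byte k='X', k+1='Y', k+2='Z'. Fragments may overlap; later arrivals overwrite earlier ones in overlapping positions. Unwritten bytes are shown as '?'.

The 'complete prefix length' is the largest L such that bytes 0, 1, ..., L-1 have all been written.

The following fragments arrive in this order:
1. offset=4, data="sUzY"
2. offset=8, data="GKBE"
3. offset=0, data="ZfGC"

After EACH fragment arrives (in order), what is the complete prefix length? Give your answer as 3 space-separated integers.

Fragment 1: offset=4 data="sUzY" -> buffer=????sUzY???? -> prefix_len=0
Fragment 2: offset=8 data="GKBE" -> buffer=????sUzYGKBE -> prefix_len=0
Fragment 3: offset=0 data="ZfGC" -> buffer=ZfGCsUzYGKBE -> prefix_len=12

Answer: 0 0 12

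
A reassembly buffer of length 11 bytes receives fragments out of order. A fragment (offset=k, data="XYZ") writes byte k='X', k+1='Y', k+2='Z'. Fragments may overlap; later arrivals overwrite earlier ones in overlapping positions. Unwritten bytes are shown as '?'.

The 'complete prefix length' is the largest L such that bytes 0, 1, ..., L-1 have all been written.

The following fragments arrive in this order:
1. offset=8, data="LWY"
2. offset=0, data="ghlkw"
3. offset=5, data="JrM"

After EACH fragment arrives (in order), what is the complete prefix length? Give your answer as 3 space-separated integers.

Answer: 0 5 11

Derivation:
Fragment 1: offset=8 data="LWY" -> buffer=????????LWY -> prefix_len=0
Fragment 2: offset=0 data="ghlkw" -> buffer=ghlkw???LWY -> prefix_len=5
Fragment 3: offset=5 data="JrM" -> buffer=ghlkwJrMLWY -> prefix_len=11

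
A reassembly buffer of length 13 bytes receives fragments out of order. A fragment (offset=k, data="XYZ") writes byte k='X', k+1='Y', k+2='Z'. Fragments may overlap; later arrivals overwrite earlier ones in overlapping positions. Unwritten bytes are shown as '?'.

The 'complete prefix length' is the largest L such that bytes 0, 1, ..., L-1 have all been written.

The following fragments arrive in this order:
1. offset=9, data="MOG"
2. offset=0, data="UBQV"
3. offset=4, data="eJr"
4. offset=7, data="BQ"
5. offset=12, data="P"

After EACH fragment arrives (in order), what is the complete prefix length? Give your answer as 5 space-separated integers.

Answer: 0 4 7 12 13

Derivation:
Fragment 1: offset=9 data="MOG" -> buffer=?????????MOG? -> prefix_len=0
Fragment 2: offset=0 data="UBQV" -> buffer=UBQV?????MOG? -> prefix_len=4
Fragment 3: offset=4 data="eJr" -> buffer=UBQVeJr??MOG? -> prefix_len=7
Fragment 4: offset=7 data="BQ" -> buffer=UBQVeJrBQMOG? -> prefix_len=12
Fragment 5: offset=12 data="P" -> buffer=UBQVeJrBQMOGP -> prefix_len=13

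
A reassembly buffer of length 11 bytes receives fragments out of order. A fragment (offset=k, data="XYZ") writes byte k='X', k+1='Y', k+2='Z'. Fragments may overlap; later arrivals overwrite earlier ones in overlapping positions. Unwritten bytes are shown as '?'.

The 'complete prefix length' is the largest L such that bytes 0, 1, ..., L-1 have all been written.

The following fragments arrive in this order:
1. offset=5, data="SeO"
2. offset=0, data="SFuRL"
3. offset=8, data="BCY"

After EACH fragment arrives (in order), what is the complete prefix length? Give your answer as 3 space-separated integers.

Answer: 0 8 11

Derivation:
Fragment 1: offset=5 data="SeO" -> buffer=?????SeO??? -> prefix_len=0
Fragment 2: offset=0 data="SFuRL" -> buffer=SFuRLSeO??? -> prefix_len=8
Fragment 3: offset=8 data="BCY" -> buffer=SFuRLSeOBCY -> prefix_len=11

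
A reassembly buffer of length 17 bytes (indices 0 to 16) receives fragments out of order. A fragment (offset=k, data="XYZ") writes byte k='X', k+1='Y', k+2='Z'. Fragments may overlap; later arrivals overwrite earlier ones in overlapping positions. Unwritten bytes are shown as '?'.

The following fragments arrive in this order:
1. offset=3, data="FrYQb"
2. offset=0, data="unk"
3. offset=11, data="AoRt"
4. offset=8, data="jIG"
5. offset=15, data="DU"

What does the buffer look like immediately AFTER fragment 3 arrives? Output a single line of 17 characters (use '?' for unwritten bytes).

Fragment 1: offset=3 data="FrYQb" -> buffer=???FrYQb?????????
Fragment 2: offset=0 data="unk" -> buffer=unkFrYQb?????????
Fragment 3: offset=11 data="AoRt" -> buffer=unkFrYQb???AoRt??

Answer: unkFrYQb???AoRt??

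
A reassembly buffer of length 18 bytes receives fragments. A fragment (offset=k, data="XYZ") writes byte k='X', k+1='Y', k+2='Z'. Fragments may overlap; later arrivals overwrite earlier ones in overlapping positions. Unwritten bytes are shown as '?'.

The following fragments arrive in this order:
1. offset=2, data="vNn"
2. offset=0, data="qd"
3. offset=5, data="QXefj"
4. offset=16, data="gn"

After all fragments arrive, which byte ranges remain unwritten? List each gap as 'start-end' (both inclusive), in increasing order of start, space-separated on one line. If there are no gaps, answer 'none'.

Fragment 1: offset=2 len=3
Fragment 2: offset=0 len=2
Fragment 3: offset=5 len=5
Fragment 4: offset=16 len=2
Gaps: 10-15

Answer: 10-15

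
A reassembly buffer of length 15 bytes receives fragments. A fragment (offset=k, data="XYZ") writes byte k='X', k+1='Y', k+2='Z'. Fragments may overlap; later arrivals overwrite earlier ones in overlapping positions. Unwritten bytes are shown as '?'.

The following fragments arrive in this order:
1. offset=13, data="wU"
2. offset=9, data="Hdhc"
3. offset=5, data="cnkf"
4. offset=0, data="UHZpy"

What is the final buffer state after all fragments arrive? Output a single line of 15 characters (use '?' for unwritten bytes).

Fragment 1: offset=13 data="wU" -> buffer=?????????????wU
Fragment 2: offset=9 data="Hdhc" -> buffer=?????????HdhcwU
Fragment 3: offset=5 data="cnkf" -> buffer=?????cnkfHdhcwU
Fragment 4: offset=0 data="UHZpy" -> buffer=UHZpycnkfHdhcwU

Answer: UHZpycnkfHdhcwU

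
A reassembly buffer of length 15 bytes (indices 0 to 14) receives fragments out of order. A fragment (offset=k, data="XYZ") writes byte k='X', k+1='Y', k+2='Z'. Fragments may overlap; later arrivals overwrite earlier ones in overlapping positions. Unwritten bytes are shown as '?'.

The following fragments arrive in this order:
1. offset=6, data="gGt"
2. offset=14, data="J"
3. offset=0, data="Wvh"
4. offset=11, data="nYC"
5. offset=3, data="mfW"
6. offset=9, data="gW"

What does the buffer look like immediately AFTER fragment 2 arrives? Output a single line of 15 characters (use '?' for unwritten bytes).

Answer: ??????gGt?????J

Derivation:
Fragment 1: offset=6 data="gGt" -> buffer=??????gGt??????
Fragment 2: offset=14 data="J" -> buffer=??????gGt?????J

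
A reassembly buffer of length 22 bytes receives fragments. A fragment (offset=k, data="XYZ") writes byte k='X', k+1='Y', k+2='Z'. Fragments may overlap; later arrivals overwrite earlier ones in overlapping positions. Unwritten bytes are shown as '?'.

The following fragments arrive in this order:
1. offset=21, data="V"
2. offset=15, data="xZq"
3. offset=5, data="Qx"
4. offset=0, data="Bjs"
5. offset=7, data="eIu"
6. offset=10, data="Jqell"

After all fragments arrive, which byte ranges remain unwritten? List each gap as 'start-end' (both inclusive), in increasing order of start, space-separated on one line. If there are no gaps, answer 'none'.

Fragment 1: offset=21 len=1
Fragment 2: offset=15 len=3
Fragment 3: offset=5 len=2
Fragment 4: offset=0 len=3
Fragment 5: offset=7 len=3
Fragment 6: offset=10 len=5
Gaps: 3-4 18-20

Answer: 3-4 18-20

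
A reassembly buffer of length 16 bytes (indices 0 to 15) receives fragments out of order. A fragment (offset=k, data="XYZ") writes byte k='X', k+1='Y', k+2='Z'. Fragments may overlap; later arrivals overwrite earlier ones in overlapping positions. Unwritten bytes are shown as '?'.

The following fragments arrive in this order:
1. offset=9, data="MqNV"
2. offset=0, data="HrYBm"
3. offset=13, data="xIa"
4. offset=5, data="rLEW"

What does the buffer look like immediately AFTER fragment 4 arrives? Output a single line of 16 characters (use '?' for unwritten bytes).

Fragment 1: offset=9 data="MqNV" -> buffer=?????????MqNV???
Fragment 2: offset=0 data="HrYBm" -> buffer=HrYBm????MqNV???
Fragment 3: offset=13 data="xIa" -> buffer=HrYBm????MqNVxIa
Fragment 4: offset=5 data="rLEW" -> buffer=HrYBmrLEWMqNVxIa

Answer: HrYBmrLEWMqNVxIa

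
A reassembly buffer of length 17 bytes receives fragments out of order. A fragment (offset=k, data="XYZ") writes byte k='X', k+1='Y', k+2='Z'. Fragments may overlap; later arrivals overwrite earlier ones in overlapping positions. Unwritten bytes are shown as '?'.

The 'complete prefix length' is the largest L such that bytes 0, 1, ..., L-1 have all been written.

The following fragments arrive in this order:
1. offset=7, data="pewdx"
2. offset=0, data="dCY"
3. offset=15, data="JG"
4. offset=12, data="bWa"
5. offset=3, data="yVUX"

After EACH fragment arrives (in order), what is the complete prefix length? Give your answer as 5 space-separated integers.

Answer: 0 3 3 3 17

Derivation:
Fragment 1: offset=7 data="pewdx" -> buffer=???????pewdx????? -> prefix_len=0
Fragment 2: offset=0 data="dCY" -> buffer=dCY????pewdx????? -> prefix_len=3
Fragment 3: offset=15 data="JG" -> buffer=dCY????pewdx???JG -> prefix_len=3
Fragment 4: offset=12 data="bWa" -> buffer=dCY????pewdxbWaJG -> prefix_len=3
Fragment 5: offset=3 data="yVUX" -> buffer=dCYyVUXpewdxbWaJG -> prefix_len=17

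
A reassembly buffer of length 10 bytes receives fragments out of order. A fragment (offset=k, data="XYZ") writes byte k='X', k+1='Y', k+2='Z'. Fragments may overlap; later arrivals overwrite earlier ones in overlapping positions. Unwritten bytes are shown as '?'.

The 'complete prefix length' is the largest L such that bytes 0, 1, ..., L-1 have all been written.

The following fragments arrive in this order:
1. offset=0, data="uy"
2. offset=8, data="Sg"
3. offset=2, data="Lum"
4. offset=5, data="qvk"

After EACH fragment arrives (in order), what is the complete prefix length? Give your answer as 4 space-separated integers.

Answer: 2 2 5 10

Derivation:
Fragment 1: offset=0 data="uy" -> buffer=uy???????? -> prefix_len=2
Fragment 2: offset=8 data="Sg" -> buffer=uy??????Sg -> prefix_len=2
Fragment 3: offset=2 data="Lum" -> buffer=uyLum???Sg -> prefix_len=5
Fragment 4: offset=5 data="qvk" -> buffer=uyLumqvkSg -> prefix_len=10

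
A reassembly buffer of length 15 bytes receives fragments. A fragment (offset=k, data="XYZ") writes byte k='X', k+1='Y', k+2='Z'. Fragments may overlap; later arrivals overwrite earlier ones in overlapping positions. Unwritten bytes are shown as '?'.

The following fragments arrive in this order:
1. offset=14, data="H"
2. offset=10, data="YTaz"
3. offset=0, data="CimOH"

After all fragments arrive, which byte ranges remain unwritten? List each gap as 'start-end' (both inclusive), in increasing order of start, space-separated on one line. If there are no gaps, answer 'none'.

Fragment 1: offset=14 len=1
Fragment 2: offset=10 len=4
Fragment 3: offset=0 len=5
Gaps: 5-9

Answer: 5-9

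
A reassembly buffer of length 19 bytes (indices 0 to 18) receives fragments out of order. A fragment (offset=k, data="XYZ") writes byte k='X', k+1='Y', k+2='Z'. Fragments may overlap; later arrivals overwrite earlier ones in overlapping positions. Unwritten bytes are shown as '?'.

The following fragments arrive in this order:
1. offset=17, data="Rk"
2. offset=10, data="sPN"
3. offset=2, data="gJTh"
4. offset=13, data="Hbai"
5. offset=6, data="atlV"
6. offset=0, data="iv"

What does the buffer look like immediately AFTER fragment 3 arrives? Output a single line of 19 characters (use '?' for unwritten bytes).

Answer: ??gJTh????sPN????Rk

Derivation:
Fragment 1: offset=17 data="Rk" -> buffer=?????????????????Rk
Fragment 2: offset=10 data="sPN" -> buffer=??????????sPN????Rk
Fragment 3: offset=2 data="gJTh" -> buffer=??gJTh????sPN????Rk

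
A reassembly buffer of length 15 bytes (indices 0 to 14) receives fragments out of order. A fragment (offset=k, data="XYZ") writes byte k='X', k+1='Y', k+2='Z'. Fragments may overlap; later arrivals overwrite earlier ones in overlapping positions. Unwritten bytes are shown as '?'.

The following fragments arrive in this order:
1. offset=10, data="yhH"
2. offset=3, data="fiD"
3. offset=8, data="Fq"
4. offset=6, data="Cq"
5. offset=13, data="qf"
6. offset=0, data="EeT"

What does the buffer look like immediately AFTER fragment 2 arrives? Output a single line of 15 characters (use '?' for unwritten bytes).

Fragment 1: offset=10 data="yhH" -> buffer=??????????yhH??
Fragment 2: offset=3 data="fiD" -> buffer=???fiD????yhH??

Answer: ???fiD????yhH??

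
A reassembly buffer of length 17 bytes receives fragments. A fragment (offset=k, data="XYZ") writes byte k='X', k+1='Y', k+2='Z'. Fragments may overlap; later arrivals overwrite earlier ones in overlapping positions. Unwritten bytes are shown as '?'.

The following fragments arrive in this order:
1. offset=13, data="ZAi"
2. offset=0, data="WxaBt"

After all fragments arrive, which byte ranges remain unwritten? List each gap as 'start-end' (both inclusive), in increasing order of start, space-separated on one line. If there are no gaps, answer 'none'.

Fragment 1: offset=13 len=3
Fragment 2: offset=0 len=5
Gaps: 5-12 16-16

Answer: 5-12 16-16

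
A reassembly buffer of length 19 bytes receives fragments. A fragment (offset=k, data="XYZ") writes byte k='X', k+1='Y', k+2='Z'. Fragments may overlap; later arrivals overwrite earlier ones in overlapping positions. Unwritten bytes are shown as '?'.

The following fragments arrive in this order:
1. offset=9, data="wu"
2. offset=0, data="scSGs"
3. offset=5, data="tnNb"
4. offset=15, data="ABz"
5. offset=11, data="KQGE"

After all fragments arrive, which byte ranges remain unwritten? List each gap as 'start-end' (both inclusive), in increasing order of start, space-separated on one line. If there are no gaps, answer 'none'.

Answer: 18-18

Derivation:
Fragment 1: offset=9 len=2
Fragment 2: offset=0 len=5
Fragment 3: offset=5 len=4
Fragment 4: offset=15 len=3
Fragment 5: offset=11 len=4
Gaps: 18-18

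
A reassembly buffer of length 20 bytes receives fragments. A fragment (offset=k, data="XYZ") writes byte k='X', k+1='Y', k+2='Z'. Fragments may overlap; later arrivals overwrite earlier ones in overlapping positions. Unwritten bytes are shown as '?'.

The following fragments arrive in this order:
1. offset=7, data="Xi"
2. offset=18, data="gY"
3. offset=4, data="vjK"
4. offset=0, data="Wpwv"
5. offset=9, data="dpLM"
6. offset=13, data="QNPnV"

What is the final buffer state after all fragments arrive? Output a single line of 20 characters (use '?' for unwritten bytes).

Fragment 1: offset=7 data="Xi" -> buffer=???????Xi???????????
Fragment 2: offset=18 data="gY" -> buffer=???????Xi?????????gY
Fragment 3: offset=4 data="vjK" -> buffer=????vjKXi?????????gY
Fragment 4: offset=0 data="Wpwv" -> buffer=WpwvvjKXi?????????gY
Fragment 5: offset=9 data="dpLM" -> buffer=WpwvvjKXidpLM?????gY
Fragment 6: offset=13 data="QNPnV" -> buffer=WpwvvjKXidpLMQNPnVgY

Answer: WpwvvjKXidpLMQNPnVgY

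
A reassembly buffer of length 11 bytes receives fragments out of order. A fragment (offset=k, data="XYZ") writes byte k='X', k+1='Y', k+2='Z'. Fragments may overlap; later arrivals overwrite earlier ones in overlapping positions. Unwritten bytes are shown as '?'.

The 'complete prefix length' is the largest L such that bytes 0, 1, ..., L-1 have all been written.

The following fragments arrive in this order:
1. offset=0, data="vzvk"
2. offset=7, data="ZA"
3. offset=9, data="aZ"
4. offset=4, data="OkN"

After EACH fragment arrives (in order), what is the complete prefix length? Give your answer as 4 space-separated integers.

Fragment 1: offset=0 data="vzvk" -> buffer=vzvk??????? -> prefix_len=4
Fragment 2: offset=7 data="ZA" -> buffer=vzvk???ZA?? -> prefix_len=4
Fragment 3: offset=9 data="aZ" -> buffer=vzvk???ZAaZ -> prefix_len=4
Fragment 4: offset=4 data="OkN" -> buffer=vzvkOkNZAaZ -> prefix_len=11

Answer: 4 4 4 11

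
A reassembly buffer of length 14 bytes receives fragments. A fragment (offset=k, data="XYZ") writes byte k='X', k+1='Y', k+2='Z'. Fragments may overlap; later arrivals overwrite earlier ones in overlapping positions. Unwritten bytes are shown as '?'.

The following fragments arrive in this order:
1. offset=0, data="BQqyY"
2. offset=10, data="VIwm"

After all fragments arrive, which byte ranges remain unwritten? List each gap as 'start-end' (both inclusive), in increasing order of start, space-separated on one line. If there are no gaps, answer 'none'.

Answer: 5-9

Derivation:
Fragment 1: offset=0 len=5
Fragment 2: offset=10 len=4
Gaps: 5-9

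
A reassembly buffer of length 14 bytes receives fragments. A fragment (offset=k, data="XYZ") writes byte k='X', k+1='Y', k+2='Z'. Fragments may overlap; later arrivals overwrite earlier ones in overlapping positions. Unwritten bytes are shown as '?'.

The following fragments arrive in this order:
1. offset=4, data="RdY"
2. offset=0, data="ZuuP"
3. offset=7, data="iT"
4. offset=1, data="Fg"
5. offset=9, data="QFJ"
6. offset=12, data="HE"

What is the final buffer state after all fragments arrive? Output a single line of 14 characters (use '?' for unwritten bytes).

Fragment 1: offset=4 data="RdY" -> buffer=????RdY???????
Fragment 2: offset=0 data="ZuuP" -> buffer=ZuuPRdY???????
Fragment 3: offset=7 data="iT" -> buffer=ZuuPRdYiT?????
Fragment 4: offset=1 data="Fg" -> buffer=ZFgPRdYiT?????
Fragment 5: offset=9 data="QFJ" -> buffer=ZFgPRdYiTQFJ??
Fragment 6: offset=12 data="HE" -> buffer=ZFgPRdYiTQFJHE

Answer: ZFgPRdYiTQFJHE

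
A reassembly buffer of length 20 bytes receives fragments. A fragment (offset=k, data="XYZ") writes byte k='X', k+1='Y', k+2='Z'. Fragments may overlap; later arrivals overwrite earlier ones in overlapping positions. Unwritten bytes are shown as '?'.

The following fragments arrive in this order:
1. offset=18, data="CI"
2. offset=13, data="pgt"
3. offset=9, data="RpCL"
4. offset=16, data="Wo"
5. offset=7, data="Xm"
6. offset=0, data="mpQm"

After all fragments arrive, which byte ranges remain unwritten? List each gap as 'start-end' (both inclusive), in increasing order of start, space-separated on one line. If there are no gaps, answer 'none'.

Answer: 4-6

Derivation:
Fragment 1: offset=18 len=2
Fragment 2: offset=13 len=3
Fragment 3: offset=9 len=4
Fragment 4: offset=16 len=2
Fragment 5: offset=7 len=2
Fragment 6: offset=0 len=4
Gaps: 4-6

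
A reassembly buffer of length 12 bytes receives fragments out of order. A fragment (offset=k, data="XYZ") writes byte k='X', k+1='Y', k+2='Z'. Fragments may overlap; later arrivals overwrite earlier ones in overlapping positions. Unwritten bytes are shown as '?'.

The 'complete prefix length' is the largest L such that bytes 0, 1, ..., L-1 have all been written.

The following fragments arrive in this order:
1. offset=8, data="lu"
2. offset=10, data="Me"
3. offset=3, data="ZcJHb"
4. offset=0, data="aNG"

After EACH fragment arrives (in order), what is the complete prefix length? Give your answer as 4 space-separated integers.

Fragment 1: offset=8 data="lu" -> buffer=????????lu?? -> prefix_len=0
Fragment 2: offset=10 data="Me" -> buffer=????????luMe -> prefix_len=0
Fragment 3: offset=3 data="ZcJHb" -> buffer=???ZcJHbluMe -> prefix_len=0
Fragment 4: offset=0 data="aNG" -> buffer=aNGZcJHbluMe -> prefix_len=12

Answer: 0 0 0 12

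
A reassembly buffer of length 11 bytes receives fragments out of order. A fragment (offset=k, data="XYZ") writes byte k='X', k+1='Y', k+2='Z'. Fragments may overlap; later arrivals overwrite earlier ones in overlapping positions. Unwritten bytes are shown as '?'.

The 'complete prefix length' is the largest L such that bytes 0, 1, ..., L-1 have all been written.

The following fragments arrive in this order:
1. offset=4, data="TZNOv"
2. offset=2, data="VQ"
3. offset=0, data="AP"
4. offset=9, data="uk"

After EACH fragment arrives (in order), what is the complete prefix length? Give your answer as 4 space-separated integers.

Answer: 0 0 9 11

Derivation:
Fragment 1: offset=4 data="TZNOv" -> buffer=????TZNOv?? -> prefix_len=0
Fragment 2: offset=2 data="VQ" -> buffer=??VQTZNOv?? -> prefix_len=0
Fragment 3: offset=0 data="AP" -> buffer=APVQTZNOv?? -> prefix_len=9
Fragment 4: offset=9 data="uk" -> buffer=APVQTZNOvuk -> prefix_len=11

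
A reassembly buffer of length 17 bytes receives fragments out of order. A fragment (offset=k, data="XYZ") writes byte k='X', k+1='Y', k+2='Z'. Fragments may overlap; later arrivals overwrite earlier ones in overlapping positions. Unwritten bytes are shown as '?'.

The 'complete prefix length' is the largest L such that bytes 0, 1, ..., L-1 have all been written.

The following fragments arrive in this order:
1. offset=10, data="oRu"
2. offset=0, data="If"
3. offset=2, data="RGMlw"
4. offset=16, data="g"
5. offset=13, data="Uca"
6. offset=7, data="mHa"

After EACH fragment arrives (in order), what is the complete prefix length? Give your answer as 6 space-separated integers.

Fragment 1: offset=10 data="oRu" -> buffer=??????????oRu???? -> prefix_len=0
Fragment 2: offset=0 data="If" -> buffer=If????????oRu???? -> prefix_len=2
Fragment 3: offset=2 data="RGMlw" -> buffer=IfRGMlw???oRu???? -> prefix_len=7
Fragment 4: offset=16 data="g" -> buffer=IfRGMlw???oRu???g -> prefix_len=7
Fragment 5: offset=13 data="Uca" -> buffer=IfRGMlw???oRuUcag -> prefix_len=7
Fragment 6: offset=7 data="mHa" -> buffer=IfRGMlwmHaoRuUcag -> prefix_len=17

Answer: 0 2 7 7 7 17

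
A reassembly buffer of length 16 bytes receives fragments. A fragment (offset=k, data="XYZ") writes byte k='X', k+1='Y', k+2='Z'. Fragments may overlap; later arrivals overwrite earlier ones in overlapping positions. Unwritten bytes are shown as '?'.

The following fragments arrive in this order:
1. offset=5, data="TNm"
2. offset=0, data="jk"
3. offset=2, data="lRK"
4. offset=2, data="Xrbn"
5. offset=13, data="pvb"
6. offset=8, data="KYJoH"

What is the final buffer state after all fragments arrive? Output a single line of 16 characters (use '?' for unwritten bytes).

Fragment 1: offset=5 data="TNm" -> buffer=?????TNm????????
Fragment 2: offset=0 data="jk" -> buffer=jk???TNm????????
Fragment 3: offset=2 data="lRK" -> buffer=jklRKTNm????????
Fragment 4: offset=2 data="Xrbn" -> buffer=jkXrbnNm????????
Fragment 5: offset=13 data="pvb" -> buffer=jkXrbnNm?????pvb
Fragment 6: offset=8 data="KYJoH" -> buffer=jkXrbnNmKYJoHpvb

Answer: jkXrbnNmKYJoHpvb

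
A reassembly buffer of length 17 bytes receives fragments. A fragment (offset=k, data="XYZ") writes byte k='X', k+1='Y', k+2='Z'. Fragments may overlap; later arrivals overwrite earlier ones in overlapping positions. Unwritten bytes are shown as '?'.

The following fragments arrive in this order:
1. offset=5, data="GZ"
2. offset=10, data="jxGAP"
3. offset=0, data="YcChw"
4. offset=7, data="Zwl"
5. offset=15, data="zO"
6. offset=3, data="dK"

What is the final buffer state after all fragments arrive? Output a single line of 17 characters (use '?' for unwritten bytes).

Answer: YcCdKGZZwljxGAPzO

Derivation:
Fragment 1: offset=5 data="GZ" -> buffer=?????GZ??????????
Fragment 2: offset=10 data="jxGAP" -> buffer=?????GZ???jxGAP??
Fragment 3: offset=0 data="YcChw" -> buffer=YcChwGZ???jxGAP??
Fragment 4: offset=7 data="Zwl" -> buffer=YcChwGZZwljxGAP??
Fragment 5: offset=15 data="zO" -> buffer=YcChwGZZwljxGAPzO
Fragment 6: offset=3 data="dK" -> buffer=YcCdKGZZwljxGAPzO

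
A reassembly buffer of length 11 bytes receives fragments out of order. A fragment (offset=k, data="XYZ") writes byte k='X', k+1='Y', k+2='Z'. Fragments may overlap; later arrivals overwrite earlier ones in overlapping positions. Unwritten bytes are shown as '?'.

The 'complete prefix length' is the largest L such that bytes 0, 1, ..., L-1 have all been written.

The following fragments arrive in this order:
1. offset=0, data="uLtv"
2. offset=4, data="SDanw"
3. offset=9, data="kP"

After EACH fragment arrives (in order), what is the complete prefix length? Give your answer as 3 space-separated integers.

Fragment 1: offset=0 data="uLtv" -> buffer=uLtv??????? -> prefix_len=4
Fragment 2: offset=4 data="SDanw" -> buffer=uLtvSDanw?? -> prefix_len=9
Fragment 3: offset=9 data="kP" -> buffer=uLtvSDanwkP -> prefix_len=11

Answer: 4 9 11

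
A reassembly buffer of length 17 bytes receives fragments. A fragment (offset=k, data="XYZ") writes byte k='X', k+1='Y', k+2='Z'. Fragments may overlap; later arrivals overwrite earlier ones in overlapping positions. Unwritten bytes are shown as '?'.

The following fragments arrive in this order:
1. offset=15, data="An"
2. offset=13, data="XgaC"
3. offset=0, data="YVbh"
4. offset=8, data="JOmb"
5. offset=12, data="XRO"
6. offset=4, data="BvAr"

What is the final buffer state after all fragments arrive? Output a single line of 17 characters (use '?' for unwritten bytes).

Fragment 1: offset=15 data="An" -> buffer=???????????????An
Fragment 2: offset=13 data="XgaC" -> buffer=?????????????XgaC
Fragment 3: offset=0 data="YVbh" -> buffer=YVbh?????????XgaC
Fragment 4: offset=8 data="JOmb" -> buffer=YVbh????JOmb?XgaC
Fragment 5: offset=12 data="XRO" -> buffer=YVbh????JOmbXROaC
Fragment 6: offset=4 data="BvAr" -> buffer=YVbhBvArJOmbXROaC

Answer: YVbhBvArJOmbXROaC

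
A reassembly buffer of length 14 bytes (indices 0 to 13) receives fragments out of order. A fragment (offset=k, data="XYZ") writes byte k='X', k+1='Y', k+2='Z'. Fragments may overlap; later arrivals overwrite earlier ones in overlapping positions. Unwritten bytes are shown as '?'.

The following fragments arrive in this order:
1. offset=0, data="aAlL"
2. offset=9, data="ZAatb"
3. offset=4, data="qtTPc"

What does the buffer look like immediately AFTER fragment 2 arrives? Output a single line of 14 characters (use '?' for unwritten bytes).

Answer: aAlL?????ZAatb

Derivation:
Fragment 1: offset=0 data="aAlL" -> buffer=aAlL??????????
Fragment 2: offset=9 data="ZAatb" -> buffer=aAlL?????ZAatb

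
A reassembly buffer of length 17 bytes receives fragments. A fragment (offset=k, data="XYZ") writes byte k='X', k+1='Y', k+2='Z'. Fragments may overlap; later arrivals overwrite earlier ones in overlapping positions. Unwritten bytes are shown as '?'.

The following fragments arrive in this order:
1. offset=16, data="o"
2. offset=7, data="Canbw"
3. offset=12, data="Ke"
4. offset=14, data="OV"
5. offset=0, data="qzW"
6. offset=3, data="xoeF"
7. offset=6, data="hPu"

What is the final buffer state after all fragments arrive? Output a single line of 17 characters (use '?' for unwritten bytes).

Answer: qzWxoehPunbwKeOVo

Derivation:
Fragment 1: offset=16 data="o" -> buffer=????????????????o
Fragment 2: offset=7 data="Canbw" -> buffer=???????Canbw????o
Fragment 3: offset=12 data="Ke" -> buffer=???????CanbwKe??o
Fragment 4: offset=14 data="OV" -> buffer=???????CanbwKeOVo
Fragment 5: offset=0 data="qzW" -> buffer=qzW????CanbwKeOVo
Fragment 6: offset=3 data="xoeF" -> buffer=qzWxoeFCanbwKeOVo
Fragment 7: offset=6 data="hPu" -> buffer=qzWxoehPunbwKeOVo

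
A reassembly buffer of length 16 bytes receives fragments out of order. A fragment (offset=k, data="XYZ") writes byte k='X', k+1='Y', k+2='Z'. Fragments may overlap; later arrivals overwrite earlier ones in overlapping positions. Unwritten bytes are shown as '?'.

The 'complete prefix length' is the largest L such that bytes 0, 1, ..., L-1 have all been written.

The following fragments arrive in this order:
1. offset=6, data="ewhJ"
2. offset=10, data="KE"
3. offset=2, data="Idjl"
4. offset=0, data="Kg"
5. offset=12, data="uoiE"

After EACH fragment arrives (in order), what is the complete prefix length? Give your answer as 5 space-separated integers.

Answer: 0 0 0 12 16

Derivation:
Fragment 1: offset=6 data="ewhJ" -> buffer=??????ewhJ?????? -> prefix_len=0
Fragment 2: offset=10 data="KE" -> buffer=??????ewhJKE???? -> prefix_len=0
Fragment 3: offset=2 data="Idjl" -> buffer=??IdjlewhJKE???? -> prefix_len=0
Fragment 4: offset=0 data="Kg" -> buffer=KgIdjlewhJKE???? -> prefix_len=12
Fragment 5: offset=12 data="uoiE" -> buffer=KgIdjlewhJKEuoiE -> prefix_len=16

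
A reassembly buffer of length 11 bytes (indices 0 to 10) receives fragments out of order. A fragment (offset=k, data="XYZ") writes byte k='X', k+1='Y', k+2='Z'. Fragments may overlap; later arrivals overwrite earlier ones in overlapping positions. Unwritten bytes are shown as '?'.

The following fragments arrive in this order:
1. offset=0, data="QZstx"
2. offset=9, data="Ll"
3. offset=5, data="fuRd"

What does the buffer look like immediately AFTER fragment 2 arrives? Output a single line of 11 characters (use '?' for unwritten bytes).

Fragment 1: offset=0 data="QZstx" -> buffer=QZstx??????
Fragment 2: offset=9 data="Ll" -> buffer=QZstx????Ll

Answer: QZstx????Ll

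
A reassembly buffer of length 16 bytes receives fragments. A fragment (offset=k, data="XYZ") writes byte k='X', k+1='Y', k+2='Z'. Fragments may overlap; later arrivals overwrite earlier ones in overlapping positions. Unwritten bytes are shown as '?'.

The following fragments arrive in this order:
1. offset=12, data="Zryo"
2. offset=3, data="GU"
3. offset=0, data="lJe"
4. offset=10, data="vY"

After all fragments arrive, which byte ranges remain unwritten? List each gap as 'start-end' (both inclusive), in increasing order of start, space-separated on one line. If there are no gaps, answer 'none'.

Fragment 1: offset=12 len=4
Fragment 2: offset=3 len=2
Fragment 3: offset=0 len=3
Fragment 4: offset=10 len=2
Gaps: 5-9

Answer: 5-9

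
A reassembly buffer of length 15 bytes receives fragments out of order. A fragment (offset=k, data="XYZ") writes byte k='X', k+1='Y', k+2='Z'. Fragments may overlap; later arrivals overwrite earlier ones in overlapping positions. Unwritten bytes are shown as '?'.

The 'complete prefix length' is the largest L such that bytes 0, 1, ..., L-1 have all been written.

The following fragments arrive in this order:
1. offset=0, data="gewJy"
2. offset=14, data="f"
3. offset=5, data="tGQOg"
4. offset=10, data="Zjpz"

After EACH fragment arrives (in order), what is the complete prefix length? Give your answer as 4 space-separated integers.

Answer: 5 5 10 15

Derivation:
Fragment 1: offset=0 data="gewJy" -> buffer=gewJy?????????? -> prefix_len=5
Fragment 2: offset=14 data="f" -> buffer=gewJy?????????f -> prefix_len=5
Fragment 3: offset=5 data="tGQOg" -> buffer=gewJytGQOg????f -> prefix_len=10
Fragment 4: offset=10 data="Zjpz" -> buffer=gewJytGQOgZjpzf -> prefix_len=15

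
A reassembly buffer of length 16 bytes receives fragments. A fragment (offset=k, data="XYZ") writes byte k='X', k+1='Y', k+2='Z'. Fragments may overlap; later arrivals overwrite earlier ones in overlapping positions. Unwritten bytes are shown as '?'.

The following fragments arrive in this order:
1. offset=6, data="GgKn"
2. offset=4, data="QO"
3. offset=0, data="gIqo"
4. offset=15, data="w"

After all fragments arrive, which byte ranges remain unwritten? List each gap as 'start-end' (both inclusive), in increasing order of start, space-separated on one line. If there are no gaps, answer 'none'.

Fragment 1: offset=6 len=4
Fragment 2: offset=4 len=2
Fragment 3: offset=0 len=4
Fragment 4: offset=15 len=1
Gaps: 10-14

Answer: 10-14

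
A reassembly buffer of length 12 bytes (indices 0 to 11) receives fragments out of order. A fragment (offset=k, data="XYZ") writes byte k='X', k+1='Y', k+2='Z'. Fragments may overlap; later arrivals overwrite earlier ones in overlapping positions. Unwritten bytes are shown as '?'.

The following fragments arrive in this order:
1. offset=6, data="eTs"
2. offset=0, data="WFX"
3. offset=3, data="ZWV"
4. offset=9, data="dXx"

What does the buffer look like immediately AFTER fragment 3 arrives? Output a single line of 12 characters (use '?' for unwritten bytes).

Answer: WFXZWVeTs???

Derivation:
Fragment 1: offset=6 data="eTs" -> buffer=??????eTs???
Fragment 2: offset=0 data="WFX" -> buffer=WFX???eTs???
Fragment 3: offset=3 data="ZWV" -> buffer=WFXZWVeTs???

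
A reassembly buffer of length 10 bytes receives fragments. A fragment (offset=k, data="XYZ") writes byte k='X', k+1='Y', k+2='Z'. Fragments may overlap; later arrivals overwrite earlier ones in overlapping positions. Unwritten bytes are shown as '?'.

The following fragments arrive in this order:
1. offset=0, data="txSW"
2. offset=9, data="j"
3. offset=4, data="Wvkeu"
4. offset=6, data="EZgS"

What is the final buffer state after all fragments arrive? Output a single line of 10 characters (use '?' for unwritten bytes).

Answer: txSWWvEZgS

Derivation:
Fragment 1: offset=0 data="txSW" -> buffer=txSW??????
Fragment 2: offset=9 data="j" -> buffer=txSW?????j
Fragment 3: offset=4 data="Wvkeu" -> buffer=txSWWvkeuj
Fragment 4: offset=6 data="EZgS" -> buffer=txSWWvEZgS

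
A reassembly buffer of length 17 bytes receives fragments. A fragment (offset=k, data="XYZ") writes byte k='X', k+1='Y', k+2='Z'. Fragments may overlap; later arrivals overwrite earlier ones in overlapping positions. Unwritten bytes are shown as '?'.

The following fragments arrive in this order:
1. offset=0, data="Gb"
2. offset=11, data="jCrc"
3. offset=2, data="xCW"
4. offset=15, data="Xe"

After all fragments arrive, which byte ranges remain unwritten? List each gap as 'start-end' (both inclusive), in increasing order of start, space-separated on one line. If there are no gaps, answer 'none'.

Fragment 1: offset=0 len=2
Fragment 2: offset=11 len=4
Fragment 3: offset=2 len=3
Fragment 4: offset=15 len=2
Gaps: 5-10

Answer: 5-10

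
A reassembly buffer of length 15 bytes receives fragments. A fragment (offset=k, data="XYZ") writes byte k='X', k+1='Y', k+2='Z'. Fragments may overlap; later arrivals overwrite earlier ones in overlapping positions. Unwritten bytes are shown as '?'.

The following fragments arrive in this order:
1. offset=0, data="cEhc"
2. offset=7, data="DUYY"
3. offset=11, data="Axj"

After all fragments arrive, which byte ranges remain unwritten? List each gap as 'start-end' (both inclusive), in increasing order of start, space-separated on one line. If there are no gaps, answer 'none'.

Fragment 1: offset=0 len=4
Fragment 2: offset=7 len=4
Fragment 3: offset=11 len=3
Gaps: 4-6 14-14

Answer: 4-6 14-14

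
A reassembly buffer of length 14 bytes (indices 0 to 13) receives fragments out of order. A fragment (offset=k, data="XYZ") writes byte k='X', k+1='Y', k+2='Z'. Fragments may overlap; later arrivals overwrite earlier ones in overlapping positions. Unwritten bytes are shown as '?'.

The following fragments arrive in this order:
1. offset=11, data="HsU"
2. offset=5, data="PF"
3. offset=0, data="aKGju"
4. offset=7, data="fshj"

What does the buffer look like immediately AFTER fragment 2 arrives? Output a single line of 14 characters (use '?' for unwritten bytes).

Answer: ?????PF????HsU

Derivation:
Fragment 1: offset=11 data="HsU" -> buffer=???????????HsU
Fragment 2: offset=5 data="PF" -> buffer=?????PF????HsU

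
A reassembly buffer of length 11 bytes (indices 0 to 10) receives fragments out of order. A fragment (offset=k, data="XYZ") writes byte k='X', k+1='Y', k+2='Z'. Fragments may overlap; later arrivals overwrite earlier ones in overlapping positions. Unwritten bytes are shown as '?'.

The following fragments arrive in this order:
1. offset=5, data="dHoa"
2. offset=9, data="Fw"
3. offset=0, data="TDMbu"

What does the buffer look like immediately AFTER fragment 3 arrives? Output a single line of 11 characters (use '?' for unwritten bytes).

Fragment 1: offset=5 data="dHoa" -> buffer=?????dHoa??
Fragment 2: offset=9 data="Fw" -> buffer=?????dHoaFw
Fragment 3: offset=0 data="TDMbu" -> buffer=TDMbudHoaFw

Answer: TDMbudHoaFw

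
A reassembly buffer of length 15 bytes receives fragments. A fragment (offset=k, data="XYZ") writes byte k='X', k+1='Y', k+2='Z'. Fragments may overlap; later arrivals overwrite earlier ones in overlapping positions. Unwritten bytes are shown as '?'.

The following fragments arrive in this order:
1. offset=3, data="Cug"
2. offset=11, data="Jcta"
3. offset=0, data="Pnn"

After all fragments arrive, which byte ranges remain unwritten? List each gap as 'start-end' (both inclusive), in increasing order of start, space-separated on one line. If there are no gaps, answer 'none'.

Answer: 6-10

Derivation:
Fragment 1: offset=3 len=3
Fragment 2: offset=11 len=4
Fragment 3: offset=0 len=3
Gaps: 6-10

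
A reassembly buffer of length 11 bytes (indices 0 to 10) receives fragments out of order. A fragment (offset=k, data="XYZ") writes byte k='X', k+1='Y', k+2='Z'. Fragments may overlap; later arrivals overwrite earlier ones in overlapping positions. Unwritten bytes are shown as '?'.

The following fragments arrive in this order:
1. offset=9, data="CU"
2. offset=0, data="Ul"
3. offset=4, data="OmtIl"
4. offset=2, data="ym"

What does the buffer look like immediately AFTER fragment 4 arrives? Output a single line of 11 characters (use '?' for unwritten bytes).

Answer: UlymOmtIlCU

Derivation:
Fragment 1: offset=9 data="CU" -> buffer=?????????CU
Fragment 2: offset=0 data="Ul" -> buffer=Ul???????CU
Fragment 3: offset=4 data="OmtIl" -> buffer=Ul??OmtIlCU
Fragment 4: offset=2 data="ym" -> buffer=UlymOmtIlCU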